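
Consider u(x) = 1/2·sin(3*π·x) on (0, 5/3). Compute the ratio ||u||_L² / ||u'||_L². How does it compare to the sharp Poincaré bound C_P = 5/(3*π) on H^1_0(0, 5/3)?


||u||_L² / ||u'||_L² = 1/(3*π) < C_P = 5/(3*π).

u(x) = 1/2·sin(3*π·x), so u'(x) = 3*π*cos(3*π*x)/2.
Writing u(x) = A·sin(kπx/L) with A = 1/2 and k = 5, use ∫_0^L sin²(kπx/L) dx = L/2 and ∫_0^L cos²(kπx/L) dx = L/2.
u² = 1/4·sin²(3*π·x) and (u')² = 9*π^2/4·cos²(3*π·x), and each of sin², cos² integrates to L/2 = 5/6 over (0, 5/3).
∫_0^5/3 u² dx = 5/24, so ||u||_L² = sqrt(30)/12.
∫_0^5/3 (u')² dx = 15*π^2/8, so ||u'||_L² = sqrt(30)*π/4.
Ratio ||u||_L² / ||u'||_L² = 1/(3*π).
Sharp Poincaré constant on H^1_0(0, 5/3) is C_P = L/π = 5/(3*π), achieved by sin(3*π/5·x).
This is the k = 5 harmonic; the ratio L/(kπ) is strictly less than C_P = L/π, consistent with the sharp inequality ||u||_L² ≤ C_P ||u'||_L².


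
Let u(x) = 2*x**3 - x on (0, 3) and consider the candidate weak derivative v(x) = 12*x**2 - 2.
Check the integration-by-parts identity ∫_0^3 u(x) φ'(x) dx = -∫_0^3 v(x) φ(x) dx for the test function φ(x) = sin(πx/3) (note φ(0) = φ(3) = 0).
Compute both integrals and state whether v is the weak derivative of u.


LHS = -156/π + 648/π^3, RHS = -312/π + 1296/π^3. No, v is not the weak derivative of u.

u(x) = 2*x**3 - x, classical derivative u'(x) = 6*x**2 - 1.
φ(x) = sin(πx/3), so φ'(x) = π*cos(π*x/3)/3.
Note φ(0) = φ(3) = 0, so the boundary term u·φ vanishes.
LHS = ∫_0^3 u(x) φ'(x) dx = ∫_0^3 (2*π*x^3*cos(π*x/3)/3 - π*x*cos(π*x/3)/3) dx. Term by term:
  ∫_0^3 -π*x*cos(π*x/3)/3 dx = 6/π;  ∫_0^3 2*π*x^3*cos(π*x/3)/3 dx = -162/π + 648/π^3.
Sum: 6/π + -162/π + 648/π^3 = -156/π + 648/π^3.
So LHS = -156/π + 648/π^3.
∫_0^3 v(x) φ(x) dx = ∫_0^3 (12*x^2*sin(π*x/3) - 2*sin(π*x/3)) dx. Term by term:
  ∫_0^3 -2*sin(π*x/3) dx = -12/π;  ∫_0^3 12*x^2*sin(π*x/3) dx = -1296/π^3 + 324/π.
Sum: -12/π + -1296/π^3 + 324/π = -1296/π^3 + 312/π.
So RHS = -∫_0^3 v(x) φ(x) dx = -312/π + 1296/π^3.
LHS − RHS = -648/π^3 + 156/π ≠ 0, so the identity fails.
(For a valid weak derivative the identity must hold for EVERY test function, in particular this one. The failure shows v is NOT the weak derivative of u.)
Correct weak derivative would be u'(x) = 6*x**2 - 1.


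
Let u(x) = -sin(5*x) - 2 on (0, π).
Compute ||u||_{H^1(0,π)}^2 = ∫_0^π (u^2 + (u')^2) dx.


||u||_{H^1(0,π)}^2 = 8/5 + 17*π

u'(x) = -5*cos(5*x).
Expand u² and (u')² and integrate term by term on (0, π), using: for integers n ≥ 1, ∫_0^π sin²(nx) dx = ∫_0^π cos²(nx) dx = π/2; for n ≠ n', ∫_0^π sin(nx)sin(n'x) dx = ∫_0^π cos(nx)cos(n'x) dx = 0; and by product-to-sum, ∫_0^π sin(nx)cos(n'x) dx = ½∫_0^π [sin((n+n')x) + sin((n−n')x)] dx, which is 0 when n+n' is even and 2n/(n²−n'²) when n+n' is odd (it need not vanish on (0, π)). For the constant mode: ∫_0^π 1 dx = π, ∫_0^π cos(nx) dx = 0, ∫_0^π sin(nx) dx = (1−(−1)^n)/n.
  u² squared terms: (-2)²·∫1 dx = 4·π = 4*π;  (-1)²·∫sin(5x)² dx = 1·π/2 = π/2.
  u² cross terms: 2·(-2)·(-1)·∫1·sin(5x) dx = 4·(2/5) = 8/5.
  So ∫_0^π u² dx = 4*π + π/2 + 8/5 = 8/5 + 9*π/2.
  (u')² squared terms: (-5)²·∫cos(5x)² dx = 25·π/2 = 25*π/2.
  So ∫_0^π (u')² dx = 25*π/2.
||u||_{H^1}^2 = (8/5 + 9*π/2) + (25*π/2) = 8/5 + 17*π.


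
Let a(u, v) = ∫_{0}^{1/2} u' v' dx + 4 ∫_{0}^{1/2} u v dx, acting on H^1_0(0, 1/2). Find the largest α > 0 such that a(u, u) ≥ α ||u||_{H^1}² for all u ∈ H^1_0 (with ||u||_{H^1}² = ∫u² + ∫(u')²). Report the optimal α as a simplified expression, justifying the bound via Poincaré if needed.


α = 1

Coercivity of a(·,·) on H^1_0(0, 1/2) means a(u, u) ≥ α ||u||_{H^1}² for every u ∈ H^1_0.
The interval has length L = 1/2, and Poincaré/coercivity depend only on L. Here a(u, u) = ∫(u')² + (4)·∫u².
Here c = 4 ≥ 1, so a(u,u) = ∫(u')² + c∫u² ≥ ∫(u')² + ∫u² = ||u||_{H^1}², i.e. α = 1 works. No larger α is possible: a(u,u) ≥ α||u||_{H^1}² means (1−α)∫(u')² ≥ (α−c)∫u², and for the modes u_n = sin(nπ(x−x₀)/L) (x₀ the left endpoint) one has ∫u_n²/∫(u_n')² = (L/(nπ))² → 0, so a(u_n,u_n)/||u_n||_{H^1}² → 1. Hence the optimal constant is α = 1.
Therefore α = 1.


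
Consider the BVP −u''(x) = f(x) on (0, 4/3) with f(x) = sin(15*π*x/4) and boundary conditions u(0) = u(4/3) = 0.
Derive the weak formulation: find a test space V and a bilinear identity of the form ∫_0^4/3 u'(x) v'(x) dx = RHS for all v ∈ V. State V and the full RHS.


V = H^1_0(0, 4/3) (so v(0) = v(4/3) = 0); weak form: ∫_0^4/3 u'v' dx = ∫_0^4/3 (sin(15*π*x/4)) v dx for all v ∈ V.

Multiply both sides by a test function v and integrate from 0 to 4/3:
  ∫_0^4/3 −u''(x) v(x) dx = ∫_0^4/3 f(x) v(x) dx.
Integrate the LHS by parts once:
  ∫_0^4/3 −u'' v dx = −[u'(x) v(x)]_0^4/3 + ∫_0^4/3 u'(x) v'(x) dx.
Thus ∫_0^4/3 u'(x) v'(x) dx = ∫_0^4/3 f(x) v(x) dx + [u'(x) v(x)]_0^4/3.
Choose V so that boundary terms are either known or forced to vanish.
u is Dirichlet: u(0) = u(4/3) = 0. Let V = H^1_0(0, 4/3); then v(0) = v(4/3) = 0, and [u' v]_0^4/3 = 0.
Weak formulation: find u (satisfying any essential BC) such that ∫_0^4/3 u'(x) v'(x) dx = ∫_0^4/3 f v dx for all v ∈ V.
Substituting f(x) = sin(15*π*x/4), the right-hand side is ∫_0^4/3 (sin(15*π*x/4)) v dx.


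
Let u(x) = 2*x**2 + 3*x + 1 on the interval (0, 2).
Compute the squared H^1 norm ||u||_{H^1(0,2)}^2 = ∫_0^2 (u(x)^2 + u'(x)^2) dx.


||u||_{H^1}^2 = 3464/15

The H^1 norm (squared) on an interval (0, L) is
  ||u||_{H^1}^2 = ∫_0^L u(x)^2 dx + ∫_0^L u'(x)^2 dx.
Compute u'(x) = 4*x + 3.
Then u(x)^2 = 4*x**4 + 12*x**3 + 13*x**2 + 6*x + 1 and u'(x)^2 = 16*x**2 + 24*x + 9.
Integrate each monomial from 0 to 2 using ∫_0^2 c·x^n dx = c·2^(n+1)/(n+1):
  ∫_0^2 u(x)^2 dx = ∫_0^2 (4*x^4 + 12*x^3 + 13*x^2 + 6*x + 1) dx. Term by term:
    ∫_0^2 4*x^4 dx = 128/5;  ∫_0^2 12*x^3 dx = 48;  ∫_0^2 13*x^2 dx = 104/3;
    ∫_0^2 6*x dx = 12;  ∫_0^2 1 dx = 2.
  Sum: 128/5 + 48 + 104/3 + 12 + 2 = 1834/15.
  ∫_0^2 u'(x)^2 dx = ∫_0^2 (16*x^2 + 24*x + 9) dx. Term by term:
    ∫_0^2 16*x^2 dx = 128/3;  ∫_0^2 24*x dx = 48;  ∫_0^2 9 dx = 18.
  Sum: 128/3 + 48 + 18 = 326/3.
Adding: ||u||_{H^1}^2 = 1834/15 + 326/3 = 3464/15.


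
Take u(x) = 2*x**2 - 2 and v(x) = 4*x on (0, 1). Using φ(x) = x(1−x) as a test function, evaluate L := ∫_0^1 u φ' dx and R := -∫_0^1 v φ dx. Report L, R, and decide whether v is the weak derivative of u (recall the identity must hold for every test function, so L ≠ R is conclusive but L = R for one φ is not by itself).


LHS = -1/3, RHS = -1/3. Yes, v = u' weakly.

u(x) = 2*x**2 - 2, classical derivative u'(x) = 4*x.
φ(x) = x(1−x), so φ'(x) = 1 - 2*x.
Note φ(0) = φ(1) = 0, so the boundary term u·φ vanishes.
LHS = ∫_0^1 u(x) φ'(x) dx = ∫_0^1 (-4*x^3 + 2*x^2 + 4*x - 2) dx. Term by term:
  ∫_0^1 -4*x^3 dx = -1;  ∫_0^1 2*x^2 dx = 2/3;  ∫_0^1 4*x dx = 2;
  ∫_0^1 -2 dx = -2.
Sum: -1 + 2/3 + 2 − 2 = -1/3.
So LHS = -1/3.
∫_0^1 v(x) φ(x) dx = ∫_0^1 (-4*x^3 + 4*x^2) dx. Term by term:
  ∫_0^1 -4*x^3 dx = -1;  ∫_0^1 4*x^2 dx = 4/3.
Sum: -1 + 4/3 = 1/3.
So RHS = -∫_0^1 v(x) φ(x) dx = -1/3.
LHS = RHS, so the identity holds for this test φ.
Moreover u is smooth here and v(x) = u'(x) = 4*x pointwise, so the identity holds for every test function. Hence v is the weak derivative of u.


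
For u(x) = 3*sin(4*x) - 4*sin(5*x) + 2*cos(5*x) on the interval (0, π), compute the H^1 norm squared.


||u||_{H^1(0,π)}^2 = -832/3 + 673*π/2

u'(x) = -10*sin(5*x) + 12*cos(4*x) - 20*cos(5*x).
Expand u² and (u')² and integrate term by term on (0, π), using: for integers n ≥ 1, ∫_0^π sin²(nx) dx = ∫_0^π cos²(nx) dx = π/2; for n ≠ n', ∫_0^π sin(nx)sin(n'x) dx = ∫_0^π cos(nx)cos(n'x) dx = 0; and by product-to-sum, ∫_0^π sin(nx)cos(n'x) dx = ½∫_0^π [sin((n+n')x) + sin((n−n')x)] dx, which is 0 when n+n' is even and 2n/(n²−n'²) when n+n' is odd (it need not vanish on (0, π)).
  u² squared terms: (-4)²·∫sin(5x)² dx = 16·π/2 = 8*π;  (2)²·∫cos(5x)² dx = 4·π/2 = 2*π;  (3)²·∫sin(4x)² dx = 9·π/2 = 9*π/2.
  u² cross terms: 2·(-4)·(2)·∫sin(5x)·cos(5x) dx = -16·(0) = 0;  2·(-4)·(3)·∫sin(5x)·sin(4x) dx = -24·(0) = 0;  2·(2)·(3)·∫cos(5x)·sin(4x) dx = 12·(-8/9) = -32/3.
  So ∫_0^π u² dx = 8*π + 2*π + 9*π/2 + 0 + 0 − 32/3 = -32/3 + 29*π/2.
  (u')² squared terms: (-20)²·∫cos(5x)² dx = 400·π/2 = 200*π;  (-10)²·∫sin(5x)² dx = 100·π/2 = 50*π;  (12)²·∫cos(4x)² dx = 144·π/2 = 72*π.
  (u')² cross terms: 2·(-20)·(-10)·∫cos(5x)·sin(5x) dx = 400·(0) = 0;  2·(-20)·(12)·∫cos(5x)·cos(4x) dx = -480·(0) = 0;  2·(-10)·(12)·∫sin(5x)·cos(4x) dx = -240·(10/9) = -800/3.
  So ∫_0^π (u')² dx = 200*π + 50*π + 72*π + 0 + 0 − 800/3 = -800/3 + 322*π.
||u||_{H^1}^2 = (-32/3 + 29*π/2) + (-800/3 + 322*π) = -832/3 + 673*π/2.


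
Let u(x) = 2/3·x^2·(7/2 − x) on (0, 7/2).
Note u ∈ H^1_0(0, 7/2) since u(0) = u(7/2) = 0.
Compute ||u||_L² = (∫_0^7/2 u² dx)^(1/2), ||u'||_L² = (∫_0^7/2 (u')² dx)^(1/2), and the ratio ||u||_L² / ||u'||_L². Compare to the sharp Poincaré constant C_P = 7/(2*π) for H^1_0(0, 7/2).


||u||_L² / ||u'||_L² = sqrt(14)/4 < C_P = 7/(2*π).

u(x) = 2/3·x^2·(7/2 − x), so u'(x) = 2*x*(7 - 3*x)/3.
u(x) = 2/3·x^2·(7/2 − x) vanishes at x = 0 and x = 7/2, so u ∈ H^1_0(0, 7/2). Differentiate via the product rule and integrate the resulting polynomials term by term.
  ∫_0^7/2 u² dx = ∫_0^7/2 (4*x^6/9 - 28*x^5/9 + 49*x^4/9) dx. Term by term:
    ∫_0^7/2 4*x^6/9 dx = 117649/288;  ∫_0^7/2 -28*x^5/9 dx = -823543/864;  ∫_0^7/2 49*x^4/9 dx = 823543/1440.
  Sum: 117649/288 − 823543/864 + 823543/1440 = 117649/4320.
  ∫_0^7/2 (u')² dx = ∫_0^7/2 (4*x^4 - 56*x^3/3 + 196*x^2/9) dx. Term by term:
    ∫_0^7/2 4*x^4 dx = 16807/40;  ∫_0^7/2 -56*x^3/3 dx = -16807/24;  ∫_0^7/2 196*x^2/9 dx = 16807/54.
  Sum: 16807/40 − 16807/24 + 16807/54 = 16807/540.
∫_0^7/2 u² dx = 117649/4320, so ||u||_L² = 343*sqrt(30)/360.
∫_0^7/2 (u')² dx = 16807/540, so ||u'||_L² = 49*sqrt(105)/90.
Ratio ||u||_L² / ||u'||_L² = sqrt(14)/4.
Sharp Poincaré constant on H^1_0(0, 7/2) is C_P = L/π = 7/(2*π), achieved by sin(2*π/7·x).
A polynomial bump cannot attain the sharp Poincaré constant (only the first sine eigenfunction does), so the ratio is strictly less than C_P, consistent with ||u||_L² ≤ C_P ||u'||_L².


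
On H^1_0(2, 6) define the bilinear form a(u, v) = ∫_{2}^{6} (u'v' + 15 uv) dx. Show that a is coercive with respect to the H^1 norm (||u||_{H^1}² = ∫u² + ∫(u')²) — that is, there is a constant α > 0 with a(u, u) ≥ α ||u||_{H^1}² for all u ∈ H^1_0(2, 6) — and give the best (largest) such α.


α = 1

Coercivity of a(·,·) on H^1_0(2, 6) means a(u, u) ≥ α ||u||_{H^1}² for every u ∈ H^1_0.
The interval has length L = 4, and Poincaré/coercivity depend only on L. Here a(u, u) = ∫(u')² + (15)·∫u².
Here c = 15 ≥ 1, so a(u,u) = ∫(u')² + c∫u² ≥ ∫(u')² + ∫u² = ||u||_{H^1}², i.e. α = 1 works. No larger α is possible: a(u,u) ≥ α||u||_{H^1}² means (1−α)∫(u')² ≥ (α−c)∫u², and for the modes u_n = sin(nπ(x−x₀)/L) (x₀ the left endpoint) one has ∫u_n²/∫(u_n')² = (L/(nπ))² → 0, so a(u_n,u_n)/||u_n||_{H^1}² → 1. Hence the optimal constant is α = 1.
Therefore α = 1.


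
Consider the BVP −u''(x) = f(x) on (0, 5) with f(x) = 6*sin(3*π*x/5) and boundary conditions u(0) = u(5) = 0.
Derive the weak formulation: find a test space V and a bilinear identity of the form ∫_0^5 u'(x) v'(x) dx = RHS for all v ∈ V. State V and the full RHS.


V = H^1_0(0, 5) (so v(0) = v(5) = 0); weak form: ∫_0^5 u'v' dx = ∫_0^5 (6*sin(3*π*x/5)) v dx for all v ∈ V.

Multiply both sides by a test function v and integrate from 0 to 5:
  ∫_0^5 −u''(x) v(x) dx = ∫_0^5 f(x) v(x) dx.
Integrate the LHS by parts once:
  ∫_0^5 −u'' v dx = −[u'(x) v(x)]_0^5 + ∫_0^5 u'(x) v'(x) dx.
Thus ∫_0^5 u'(x) v'(x) dx = ∫_0^5 f(x) v(x) dx + [u'(x) v(x)]_0^5.
Choose V so that boundary terms are either known or forced to vanish.
u is Dirichlet: u(0) = u(5) = 0. Let V = H^1_0(0, 5); then v(0) = v(5) = 0, and [u' v]_0^5 = 0.
Weak formulation: find u (satisfying any essential BC) such that ∫_0^5 u'(x) v'(x) dx = ∫_0^5 f v dx for all v ∈ V.
Substituting f(x) = 6*sin(3*π*x/5), the right-hand side is ∫_0^5 (6*sin(3*π*x/5)) v dx.


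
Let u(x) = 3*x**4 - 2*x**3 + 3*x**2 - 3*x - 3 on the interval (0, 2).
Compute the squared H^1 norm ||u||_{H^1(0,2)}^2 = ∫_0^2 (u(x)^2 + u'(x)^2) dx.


||u||_{H^1}^2 = 71632/35

The H^1 norm (squared) on an interval (0, L) is
  ||u||_{H^1}^2 = ∫_0^L u(x)^2 dx + ∫_0^L u'(x)^2 dx.
Compute u'(x) = 12*x**3 - 6*x**2 + 6*x - 3.
Then u(x)^2 = 9*x**8 - 12*x**7 + 22*x**6 - 30*x**5 + 3*x**4 - 6*x**3 - 9*x**2 + 18*x + 9 and u'(x)^2 = 144*x**6 - 144*x**5 + 180*x**4 - 144*x**3 + 72*x**2 - 36*x + 9.
Integrate each monomial from 0 to 2 using ∫_0^2 c·x^n dx = c·2^(n+1)/(n+1):
  ∫_0^2 u(x)^2 dx = ∫_0^2 (9*x^8 - 12*x^7 + 22*x^6 - 30*x^5 + 3*x^4 - 6*x^3 - 9*x^2 + 18*x + 9) dx. Term by term:
    ∫_0^2 9*x^8 dx = 512;  ∫_0^2 -12*x^7 dx = -384;  ∫_0^2 22*x^6 dx = 2816/7;
    ∫_0^2 -30*x^5 dx = -320;  ∫_0^2 3*x^4 dx = 96/5;  ∫_0^2 -6*x^3 dx = -24;
    ∫_0^2 -9*x^2 dx = -24;  ∫_0^2 18*x dx = 36;  ∫_0^2 9 dx = 18.
  Sum: 512 − 384 + 2816/7 − 320 + 96/5 − 24 − 24 + 36 + 18 = 8242/35.
  ∫_0^2 u'(x)^2 dx = ∫_0^2 (144*x^6 - 144*x^5 + 180*x^4 - 144*x^3 + 72*x^2 - 36*x + 9) dx. Term by term:
    ∫_0^2 144*x^6 dx = 18432/7;  ∫_0^2 -144*x^5 dx = -1536;  ∫_0^2 180*x^4 dx = 1152;
    ∫_0^2 -144*x^3 dx = -576;  ∫_0^2 72*x^2 dx = 192;  ∫_0^2 -36*x dx = -72;
    ∫_0^2 9 dx = 18.
  Sum: 18432/7 − 1536 + 1152 − 576 + 192 − 72 + 18 = 12678/7.
Adding: ||u||_{H^1}^2 = 8242/35 + 12678/7 = 71632/35.


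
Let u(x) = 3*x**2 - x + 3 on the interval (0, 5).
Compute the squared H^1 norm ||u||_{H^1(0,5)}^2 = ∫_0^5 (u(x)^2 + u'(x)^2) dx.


||u||_{H^1}^2 = 40825/6

The H^1 norm (squared) on an interval (0, L) is
  ||u||_{H^1}^2 = ∫_0^L u(x)^2 dx + ∫_0^L u'(x)^2 dx.
Compute u'(x) = 6*x - 1.
Then u(x)^2 = 9*x**4 - 6*x**3 + 19*x**2 - 6*x + 9 and u'(x)^2 = 36*x**2 - 12*x + 1.
Integrate each monomial from 0 to 5 using ∫_0^5 c·x^n dx = c·5^(n+1)/(n+1):
  ∫_0^5 u(x)^2 dx = ∫_0^5 (9*x^4 - 6*x^3 + 19*x^2 - 6*x + 9) dx. Term by term:
    ∫_0^5 9*x^4 dx = 5625;  ∫_0^5 -6*x^3 dx = -1875/2;  ∫_0^5 19*x^2 dx = 2375/3;
    ∫_0^5 -6*x dx = -75;  ∫_0^5 9 dx = 45.
  Sum: 5625 − 1875/2 + 2375/3 − 75 + 45 = 32695/6.
  ∫_0^5 u'(x)^2 dx = ∫_0^5 (36*x^2 - 12*x + 1) dx. Term by term:
    ∫_0^5 36*x^2 dx = 1500;  ∫_0^5 -12*x dx = -150;  ∫_0^5 1 dx = 5.
  Sum: 1500 − 150 + 5 = 1355.
Adding: ||u||_{H^1}^2 = 32695/6 + 1355 = 40825/6.


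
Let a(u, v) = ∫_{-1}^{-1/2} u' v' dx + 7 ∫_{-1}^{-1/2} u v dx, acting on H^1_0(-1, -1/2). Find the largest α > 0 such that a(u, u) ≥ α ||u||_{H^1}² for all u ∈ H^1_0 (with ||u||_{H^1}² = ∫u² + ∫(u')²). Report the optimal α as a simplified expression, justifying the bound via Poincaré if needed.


α = 1

Coercivity of a(·,·) on H^1_0(-1, -1/2) means a(u, u) ≥ α ||u||_{H^1}² for every u ∈ H^1_0.
The interval has length L = 1/2, and Poincaré/coercivity depend only on L. Here a(u, u) = ∫(u')² + (7)·∫u².
Here c = 7 ≥ 1, so a(u,u) = ∫(u')² + c∫u² ≥ ∫(u')² + ∫u² = ||u||_{H^1}², i.e. α = 1 works. No larger α is possible: a(u,u) ≥ α||u||_{H^1}² means (1−α)∫(u')² ≥ (α−c)∫u², and for the modes u_n = sin(nπ(x−x₀)/L) (x₀ the left endpoint) one has ∫u_n²/∫(u_n')² = (L/(nπ))² → 0, so a(u_n,u_n)/||u_n||_{H^1}² → 1. Hence the optimal constant is α = 1.
Therefore α = 1.


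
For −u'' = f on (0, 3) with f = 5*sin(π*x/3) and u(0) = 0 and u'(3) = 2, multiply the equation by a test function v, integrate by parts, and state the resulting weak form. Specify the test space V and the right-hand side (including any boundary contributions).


V = {v ∈ H^1(0, 3) : v(0) = 0} (test functions vanish at x = 0 where u is specified); weak form: ∫_0^3 u'v' dx = ∫_0^3 (5*sin(π*x/3)) v dx + 2·v(3) for all v ∈ V.

Multiply both sides by a test function v and integrate from 0 to 3:
  ∫_0^3 −u''(x) v(x) dx = ∫_0^3 f(x) v(x) dx.
Integrate the LHS by parts once:
  ∫_0^3 −u'' v dx = −[u'(x) v(x)]_0^3 + ∫_0^3 u'(x) v'(x) dx.
Thus ∫_0^3 u'(x) v'(x) dx = ∫_0^3 f(x) v(x) dx + [u'(x) v(x)]_0^3.
Choose V so that boundary terms are either known or forced to vanish.
Mixed BC: u(0) = 0 (Dirichlet) and u'(3) = 2 (Neumann). Define V = {v ∈ H^1(0, 3) : v(0) = 0}. Then [u' v]_0^3 = u'(3)·v(3) − u'(0)·0 = 2·v(3).
Weak formulation: find u (satisfying any essential BC) such that ∫_0^3 u'(x) v'(x) dx = ∫_0^3 f v dx + 2·v(3) for all v ∈ V (Dirichlet at 0 absorbed into V; Neumann datum at x = 3 contributes the boundary term).
Substituting f(x) = 5*sin(π*x/3), the right-hand side is ∫_0^3 (5*sin(π*x/3)) v dx + 2·v(3).


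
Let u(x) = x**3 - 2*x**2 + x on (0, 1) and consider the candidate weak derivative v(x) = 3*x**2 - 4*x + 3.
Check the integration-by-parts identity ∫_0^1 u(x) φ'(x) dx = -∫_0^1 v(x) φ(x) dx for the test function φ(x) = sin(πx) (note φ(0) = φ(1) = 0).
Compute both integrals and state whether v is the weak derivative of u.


LHS = (12 - π^2)/π^3, RHS = -5/π + 12/π^3. No, v is not the weak derivative of u.

u(x) = x**3 - 2*x**2 + x, classical derivative u'(x) = 3*x**2 - 4*x + 1.
φ(x) = sin(πx), so φ'(x) = π*cos(π*x).
Note φ(0) = φ(1) = 0, so the boundary term u·φ vanishes.
LHS = ∫_0^1 u(x) φ'(x) dx = ∫_0^1 (π*x^3*cos(π*x) - 2*π*x^2*cos(π*x) + π*x*cos(π*x)) dx. Term by term:
  ∫_0^1 π*x*cos(π*x) dx = -2/π;  ∫_0^1 π*x^3*cos(π*x) dx = -3/π + 12/π^3;  ∫_0^1 -2*π*x^2*cos(π*x) dx = 4/π.
Sum: -2/π + -3/π + 12/π^3 + 4/π = (12 - π^2)/π^3.
So LHS = (12 - π^2)/π^3.
∫_0^1 v(x) φ(x) dx = ∫_0^1 (3*x^2*sin(π*x) - 4*x*sin(π*x) + 3*sin(π*x)) dx. Term by term:
  ∫_0^1 3*sin(π*x) dx = 6/π;  ∫_0^1 -4*x*sin(π*x) dx = -4/π;  ∫_0^1 3*x^2*sin(π*x) dx = -12/π^3 + 3/π.
Sum: 6/π − 4/π + -12/π^3 + 3/π = -12/π^3 + 5/π.
So RHS = -∫_0^1 v(x) φ(x) dx = -5/π + 12/π^3.
LHS − RHS = 4/π ≠ 0, so the identity fails.
(For a valid weak derivative the identity must hold for EVERY test function, in particular this one. The failure shows v is NOT the weak derivative of u.)
Correct weak derivative would be u'(x) = 3*x**2 - 4*x + 1.


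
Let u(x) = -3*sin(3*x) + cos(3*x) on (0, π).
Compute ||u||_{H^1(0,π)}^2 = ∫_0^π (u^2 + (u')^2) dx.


||u||_{H^1(0,π)}^2 = 50*π

u'(x) = -3*sin(3*x) - 9*cos(3*x).
Expand u² and (u')² and integrate term by term on (0, π), using: for integers n ≥ 1, ∫_0^π sin²(nx) dx = ∫_0^π cos²(nx) dx = π/2; for n ≠ n', ∫_0^π sin(nx)sin(n'x) dx = ∫_0^π cos(nx)cos(n'x) dx = 0; and by product-to-sum, ∫_0^π sin(nx)cos(n'x) dx = ½∫_0^π [sin((n+n')x) + sin((n−n')x)] dx, which is 0 when n+n' is even and 2n/(n²−n'²) when n+n' is odd (it need not vanish on (0, π)).
  u² squared terms: (-3)²·∫sin(3x)² dx = 9·π/2 = 9*π/2;  (1)²·∫cos(3x)² dx = 1·π/2 = π/2.
  u² cross terms: 2·(-3)·(1)·∫sin(3x)·cos(3x) dx = -6·(0) = 0.
  So ∫_0^π u² dx = 9*π/2 + π/2 + 0 = 5*π.
  (u')² squared terms: (-9)²·∫cos(3x)² dx = 81·π/2 = 81*π/2;  (-3)²·∫sin(3x)² dx = 9·π/2 = 9*π/2.
  (u')² cross terms: 2·(-9)·(-3)·∫cos(3x)·sin(3x) dx = 54·(0) = 0.
  So ∫_0^π (u')² dx = 81*π/2 + 9*π/2 + 0 = 45*π.
||u||_{H^1}^2 = (5*π) + (45*π) = 50*π.


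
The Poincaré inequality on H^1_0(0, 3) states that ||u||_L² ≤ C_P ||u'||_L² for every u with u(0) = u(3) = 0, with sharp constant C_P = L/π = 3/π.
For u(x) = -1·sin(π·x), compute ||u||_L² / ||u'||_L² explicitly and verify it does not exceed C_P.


||u||_L² / ||u'||_L² = 1/π < C_P = 3/π.

u(x) = -1·sin(π·x), so u'(x) = -π*cos(π*x).
Writing u(x) = A·sin(kπx/L) with A = -1 and k = 3, use ∫_0^L sin²(kπx/L) dx = L/2 and ∫_0^L cos²(kπx/L) dx = L/2.
u² = 1·sin²(π·x) and (u')² = π^2·cos²(π·x), and each of sin², cos² integrates to L/2 = 3/2 over (0, 3).
∫_0^3 u² dx = 3/2, so ||u||_L² = sqrt(6)/2.
∫_0^3 (u')² dx = 3*π^2/2, so ||u'||_L² = sqrt(6)*π/2.
Ratio ||u||_L² / ||u'||_L² = 1/π.
Sharp Poincaré constant on H^1_0(0, 3) is C_P = L/π = 3/π, achieved by sin(π/3·x).
This is the k = 3 harmonic; the ratio L/(kπ) is strictly less than C_P = L/π, consistent with the sharp inequality ||u||_L² ≤ C_P ||u'||_L².


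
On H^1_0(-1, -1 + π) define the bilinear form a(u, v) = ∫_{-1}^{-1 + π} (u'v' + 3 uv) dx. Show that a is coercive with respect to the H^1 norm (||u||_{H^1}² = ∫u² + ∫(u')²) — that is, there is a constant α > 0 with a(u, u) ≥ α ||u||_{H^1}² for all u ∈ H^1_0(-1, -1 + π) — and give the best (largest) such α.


α = 1

Coercivity of a(·,·) on H^1_0(-1, -1 + π) means a(u, u) ≥ α ||u||_{H^1}² for every u ∈ H^1_0.
The interval has length L = π, and Poincaré/coercivity depend only on L. Here a(u, u) = ∫(u')² + (3)·∫u².
Here c = 3 ≥ 1, so a(u,u) = ∫(u')² + c∫u² ≥ ∫(u')² + ∫u² = ||u||_{H^1}², i.e. α = 1 works. No larger α is possible: a(u,u) ≥ α||u||_{H^1}² means (1−α)∫(u')² ≥ (α−c)∫u², and for the modes u_n = sin(nπ(x−x₀)/L) (x₀ the left endpoint) one has ∫u_n²/∫(u_n')² = (L/(nπ))² → 0, so a(u_n,u_n)/||u_n||_{H^1}² → 1. Hence the optimal constant is α = 1.
Therefore α = 1.


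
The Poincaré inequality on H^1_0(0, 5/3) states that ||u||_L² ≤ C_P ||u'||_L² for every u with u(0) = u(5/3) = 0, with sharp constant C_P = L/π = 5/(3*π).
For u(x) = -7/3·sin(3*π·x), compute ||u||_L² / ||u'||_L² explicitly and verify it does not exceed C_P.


||u||_L² / ||u'||_L² = 1/(3*π) < C_P = 5/(3*π).

u(x) = -7/3·sin(3*π·x), so u'(x) = -7*π*cos(3*π*x).
Writing u(x) = A·sin(kπx/L) with A = -7/3 and k = 5, use ∫_0^L sin²(kπx/L) dx = L/2 and ∫_0^L cos²(kπx/L) dx = L/2.
u² = 49/9·sin²(3*π·x) and (u')² = 49*π^2·cos²(3*π·x), and each of sin², cos² integrates to L/2 = 5/6 over (0, 5/3).
∫_0^5/3 u² dx = 245/54, so ||u||_L² = 7*sqrt(30)/18.
∫_0^5/3 (u')² dx = 245*π^2/6, so ||u'||_L² = 7*sqrt(30)*π/6.
Ratio ||u||_L² / ||u'||_L² = 1/(3*π).
Sharp Poincaré constant on H^1_0(0, 5/3) is C_P = L/π = 5/(3*π), achieved by sin(3*π/5·x).
This is the k = 5 harmonic; the ratio L/(kπ) is strictly less than C_P = L/π, consistent with the sharp inequality ||u||_L² ≤ C_P ||u'||_L².


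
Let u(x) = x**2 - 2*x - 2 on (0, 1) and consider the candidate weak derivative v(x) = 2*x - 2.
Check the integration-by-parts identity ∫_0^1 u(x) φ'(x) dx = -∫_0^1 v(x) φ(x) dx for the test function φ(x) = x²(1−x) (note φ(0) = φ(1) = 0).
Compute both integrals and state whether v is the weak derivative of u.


LHS = 1/15, RHS = 1/15. Yes, v = u' weakly.

u(x) = x**2 - 2*x - 2, classical derivative u'(x) = 2*x - 2.
φ(x) = x²(1−x), so φ'(x) = x*(2 - 3*x).
Note φ(0) = φ(1) = 0, so the boundary term u·φ vanishes.
LHS = ∫_0^1 u(x) φ'(x) dx = ∫_0^1 (-3*x^4 + 8*x^3 + 2*x^2 - 4*x) dx. Term by term:
  ∫_0^1 -3*x^4 dx = -3/5;  ∫_0^1 8*x^3 dx = 2;  ∫_0^1 2*x^2 dx = 2/3;
  ∫_0^1 -4*x dx = -2.
Sum: -3/5 + 2 + 2/3 − 2 = 1/15.
So LHS = 1/15.
∫_0^1 v(x) φ(x) dx = ∫_0^1 (-2*x^4 + 4*x^3 - 2*x^2) dx. Term by term:
  ∫_0^1 -2*x^4 dx = -2/5;  ∫_0^1 4*x^3 dx = 1;  ∫_0^1 -2*x^2 dx = -2/3.
Sum: -2/5 + 1 − 2/3 = -1/15.
So RHS = -∫_0^1 v(x) φ(x) dx = 1/15.
LHS = RHS, so the identity holds for this test φ.
Moreover u is smooth here and v(x) = u'(x) = 2*x - 2 pointwise, so the identity holds for every test function. Hence v is the weak derivative of u.


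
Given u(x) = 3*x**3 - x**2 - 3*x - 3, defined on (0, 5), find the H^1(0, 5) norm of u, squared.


||u||_{H^1}^2 = 2442890/21

The H^1 norm (squared) on an interval (0, L) is
  ||u||_{H^1}^2 = ∫_0^L u(x)^2 dx + ∫_0^L u'(x)^2 dx.
Compute u'(x) = 9*x**2 - 2*x - 3.
Then u(x)^2 = 9*x**6 - 6*x**5 - 17*x**4 - 12*x**3 + 15*x**2 + 18*x + 9 and u'(x)^2 = 81*x**4 - 36*x**3 - 50*x**2 + 12*x + 9.
Integrate each monomial from 0 to 5 using ∫_0^5 c·x^n dx = c·5^(n+1)/(n+1):
  ∫_0^5 u(x)^2 dx = ∫_0^5 (9*x^6 - 6*x^5 - 17*x^4 - 12*x^3 + 15*x^2 + 18*x + 9) dx. Term by term:
    ∫_0^5 9*x^6 dx = 703125/7;  ∫_0^5 -6*x^5 dx = -15625;  ∫_0^5 -17*x^4 dx = -10625;
    ∫_0^5 -12*x^3 dx = -1875;  ∫_0^5 15*x^2 dx = 625;  ∫_0^5 18*x dx = 225;
    ∫_0^5 9 dx = 45.
  Sum: 703125/7 − 15625 − 10625 − 1875 + 625 + 225 + 45 = 512515/7.
  ∫_0^5 u'(x)^2 dx = ∫_0^5 (81*x^4 - 36*x^3 - 50*x^2 + 12*x + 9) dx. Term by term:
    ∫_0^5 81*x^4 dx = 50625;  ∫_0^5 -36*x^3 dx = -5625;  ∫_0^5 -50*x^2 dx = -6250/3;
    ∫_0^5 12*x dx = 150;  ∫_0^5 9 dx = 45.
  Sum: 50625 − 5625 − 6250/3 + 150 + 45 = 129335/3.
Adding: ||u||_{H^1}^2 = 512515/7 + 129335/3 = 2442890/21.


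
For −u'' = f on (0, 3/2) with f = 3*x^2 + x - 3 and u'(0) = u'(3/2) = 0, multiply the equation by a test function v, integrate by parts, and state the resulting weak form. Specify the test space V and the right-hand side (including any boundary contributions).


V = H^1(0, 3/2) (no boundary constraint on v; u is determined up to an additive constant); weak form: ∫_0^3/2 u'v' dx = ∫_0^3/2 (3*x^2 + x - 3) v dx for all v ∈ V.

Multiply both sides by a test function v and integrate from 0 to 3/2:
  ∫_0^3/2 −u''(x) v(x) dx = ∫_0^3/2 f(x) v(x) dx.
Integrate the LHS by parts once:
  ∫_0^3/2 −u'' v dx = −[u'(x) v(x)]_0^3/2 + ∫_0^3/2 u'(x) v'(x) dx.
Thus ∫_0^3/2 u'(x) v'(x) dx = ∫_0^3/2 f(x) v(x) dx + [u'(x) v(x)]_0^3/2.
Choose V so that boundary terms are either known or forced to vanish.
u has homogeneous Neumann: u'(0) = u'(3/2) = 0. So [u' v]_0^3/2 = 0·v(3/2) − 0·v(0) = 0 for any v; take V = H^1(0, 3/2).
Weak formulation: find u (satisfying any essential BC) such that ∫_0^3/2 u'(x) v'(x) dx = ∫_0^3/2 f v dx for all v ∈ V (homogeneous Neumann, so boundary terms vanish).
Substituting f(x) = 3*x^2 + x - 3, the right-hand side is ∫_0^3/2 (3*x^2 + x - 3) v dx.
Compatibility check (pure Neumann): taking v ≡ 1 ∈ V gives 0 = ∫_0^3/2 f dx + (0) − (0), i.e. ∫_0^3/2 f dx must equal u'(0) − u'(3/2) = 0. Indeed ∫_0^3/2 (3*x^2 + x - 3) dx = 0, so the data are compatible. The solution is then unique only up to an additive constant (fix it e.g. by requiring ∫_0^3/2 u dx = 0).


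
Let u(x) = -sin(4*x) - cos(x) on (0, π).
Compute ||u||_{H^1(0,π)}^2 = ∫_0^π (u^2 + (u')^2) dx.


||u||_{H^1(0,π)}^2 = 32/15 + 19*π/2

u'(x) = sin(x) - 4*cos(4*x).
Expand u² and (u')² and integrate term by term on (0, π), using: for integers n ≥ 1, ∫_0^π sin²(nx) dx = ∫_0^π cos²(nx) dx = π/2; for n ≠ n', ∫_0^π sin(nx)sin(n'x) dx = ∫_0^π cos(nx)cos(n'x) dx = 0; and by product-to-sum, ∫_0^π sin(nx)cos(n'x) dx = ½∫_0^π [sin((n+n')x) + sin((n−n')x)] dx, which is 0 when n+n' is even and 2n/(n²−n'²) when n+n' is odd (it need not vanish on (0, π)).
  u² squared terms: (-1)²·∫cos(x)² dx = 1·π/2 = π/2;  (-1)²·∫sin(4x)² dx = 1·π/2 = π/2.
  u² cross terms: 2·(-1)·(-1)·∫cos(x)·sin(4x) dx = 2·(8/15) = 16/15.
  So ∫_0^π u² dx = π/2 + π/2 + 16/15 = 16/15 + π.
  (u')² squared terms: (-4)²·∫cos(4x)² dx = 16·π/2 = 8*π;  (1)²·∫sin(x)² dx = 1·π/2 = π/2.
  (u')² cross terms: 2·(-4)·(1)·∫cos(4x)·sin(x) dx = -8·(-2/15) = 16/15.
  So ∫_0^π (u')² dx = 8*π + π/2 + 16/15 = 16/15 + 17*π/2.
||u||_{H^1}^2 = (16/15 + π) + (16/15 + 17*π/2) = 32/15 + 19*π/2.


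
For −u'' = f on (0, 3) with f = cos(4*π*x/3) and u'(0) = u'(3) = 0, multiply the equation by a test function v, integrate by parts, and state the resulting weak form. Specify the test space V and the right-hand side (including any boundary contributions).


V = H^1(0, 3) (no boundary constraint on v; u is determined up to an additive constant); weak form: ∫_0^3 u'v' dx = ∫_0^3 (cos(4*π*x/3)) v dx for all v ∈ V.

Multiply both sides by a test function v and integrate from 0 to 3:
  ∫_0^3 −u''(x) v(x) dx = ∫_0^3 f(x) v(x) dx.
Integrate the LHS by parts once:
  ∫_0^3 −u'' v dx = −[u'(x) v(x)]_0^3 + ∫_0^3 u'(x) v'(x) dx.
Thus ∫_0^3 u'(x) v'(x) dx = ∫_0^3 f(x) v(x) dx + [u'(x) v(x)]_0^3.
Choose V so that boundary terms are either known or forced to vanish.
u has homogeneous Neumann: u'(0) = u'(3) = 0. So [u' v]_0^3 = 0·v(3) − 0·v(0) = 0 for any v; take V = H^1(0, 3).
Weak formulation: find u (satisfying any essential BC) such that ∫_0^3 u'(x) v'(x) dx = ∫_0^3 f v dx for all v ∈ V (homogeneous Neumann, so boundary terms vanish).
Substituting f(x) = cos(4*π*x/3), the right-hand side is ∫_0^3 (cos(4*π*x/3)) v dx.
Compatibility check (pure Neumann): taking v ≡ 1 ∈ V gives 0 = ∫_0^3 f dx + (0) − (0), i.e. ∫_0^3 f dx must equal u'(0) − u'(3) = 0. Indeed ∫_0^3 (cos(4*π*x/3)) dx = 0, so the data are compatible. The solution is then unique only up to an additive constant (fix it e.g. by requiring ∫_0^3 u dx = 0).


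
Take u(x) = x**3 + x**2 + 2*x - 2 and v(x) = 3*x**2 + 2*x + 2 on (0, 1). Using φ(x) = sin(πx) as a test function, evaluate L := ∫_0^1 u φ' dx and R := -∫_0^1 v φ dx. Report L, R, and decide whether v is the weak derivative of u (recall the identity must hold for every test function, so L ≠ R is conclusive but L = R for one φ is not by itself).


LHS = -9/π + 12/π^3, RHS = -9/π + 12/π^3. Yes, v = u' weakly.

u(x) = x**3 + x**2 + 2*x - 2, classical derivative u'(x) = 3*x**2 + 2*x + 2.
φ(x) = sin(πx), so φ'(x) = π*cos(π*x).
Note φ(0) = φ(1) = 0, so the boundary term u·φ vanishes.
LHS = ∫_0^1 u(x) φ'(x) dx = ∫_0^1 (π*x^3*cos(π*x) + π*x^2*cos(π*x) + 2*π*x*cos(π*x) - 2*π*cos(π*x)) dx. Term by term:
  ∫_0^1 -2*π*cos(π*x) dx = 0;  ∫_0^1 π*x^2*cos(π*x) dx = -2/π;  ∫_0^1 π*x^3*cos(π*x) dx = -3/π + 12/π^3;
  ∫_0^1 2*π*x*cos(π*x) dx = -4/π.
Sum: 0 − 2/π + -3/π + 12/π^3 − 4/π = -9/π + 12/π^3.
So LHS = -9/π + 12/π^3.
∫_0^1 v(x) φ(x) dx = ∫_0^1 (3*x^2*sin(π*x) + 2*x*sin(π*x) + 2*sin(π*x)) dx. Term by term:
  ∫_0^1 2*sin(π*x) dx = 4/π;  ∫_0^1 2*x*sin(π*x) dx = 2/π;  ∫_0^1 3*x^2*sin(π*x) dx = -12/π^3 + 3/π.
Sum: 4/π + 2/π + -12/π^3 + 3/π = -12/π^3 + 9/π.
So RHS = -∫_0^1 v(x) φ(x) dx = -9/π + 12/π^3.
LHS = RHS, so the identity holds for this test φ.
Moreover u is smooth here and v(x) = u'(x) = 3*x**2 + 2*x + 2 pointwise, so the identity holds for every test function. Hence v is the weak derivative of u.


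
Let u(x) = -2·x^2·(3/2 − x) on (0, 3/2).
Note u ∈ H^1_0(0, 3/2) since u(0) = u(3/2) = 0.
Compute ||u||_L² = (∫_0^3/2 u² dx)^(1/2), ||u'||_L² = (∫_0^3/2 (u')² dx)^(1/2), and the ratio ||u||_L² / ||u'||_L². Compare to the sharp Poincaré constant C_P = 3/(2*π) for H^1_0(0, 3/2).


||u||_L² / ||u'||_L² = 3*sqrt(14)/28 < C_P = 3/(2*π).

u(x) = -2·x^2·(3/2 − x), so u'(x) = 6*x*(x - 1).
u(x) = -2·x^2·(3/2 − x) vanishes at x = 0 and x = 3/2, so u ∈ H^1_0(0, 3/2). Differentiate via the product rule and integrate the resulting polynomials term by term.
  ∫_0^3/2 u² dx = ∫_0^3/2 (4*x^6 - 12*x^5 + 9*x^4) dx. Term by term:
    ∫_0^3/2 4*x^6 dx = 2187/224;  ∫_0^3/2 -12*x^5 dx = -729/32;  ∫_0^3/2 9*x^4 dx = 2187/160.
  Sum: 2187/224 − 729/32 + 2187/160 = 729/1120.
  ∫_0^3/2 (u')² dx = ∫_0^3/2 (36*x^4 - 72*x^3 + 36*x^2) dx. Term by term:
    ∫_0^3/2 36*x^4 dx = 2187/40;  ∫_0^3/2 -72*x^3 dx = -729/8;  ∫_0^3/2 36*x^2 dx = 81/2.
  Sum: 2187/40 − 729/8 + 81/2 = 81/20.
∫_0^3/2 u² dx = 729/1120, so ||u||_L² = 27*sqrt(70)/280.
∫_0^3/2 (u')² dx = 81/20, so ||u'||_L² = 9*sqrt(5)/10.
Ratio ||u||_L² / ||u'||_L² = 3*sqrt(14)/28.
Sharp Poincaré constant on H^1_0(0, 3/2) is C_P = L/π = 3/(2*π), achieved by sin(2*π/3·x).
A polynomial bump cannot attain the sharp Poincaré constant (only the first sine eigenfunction does), so the ratio is strictly less than C_P, consistent with ||u||_L² ≤ C_P ||u'||_L².


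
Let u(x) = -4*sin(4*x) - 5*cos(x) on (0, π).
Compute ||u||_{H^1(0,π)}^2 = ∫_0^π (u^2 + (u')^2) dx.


||u||_{H^1(0,π)}^2 = 128/3 + 161*π

u'(x) = 5*sin(x) - 16*cos(4*x).
Expand u² and (u')² and integrate term by term on (0, π), using: for integers n ≥ 1, ∫_0^π sin²(nx) dx = ∫_0^π cos²(nx) dx = π/2; for n ≠ n', ∫_0^π sin(nx)sin(n'x) dx = ∫_0^π cos(nx)cos(n'x) dx = 0; and by product-to-sum, ∫_0^π sin(nx)cos(n'x) dx = ½∫_0^π [sin((n+n')x) + sin((n−n')x)] dx, which is 0 when n+n' is even and 2n/(n²−n'²) when n+n' is odd (it need not vanish on (0, π)).
  u² squared terms: (-5)²·∫cos(x)² dx = 25·π/2 = 25*π/2;  (-4)²·∫sin(4x)² dx = 16·π/2 = 8*π.
  u² cross terms: 2·(-5)·(-4)·∫cos(x)·sin(4x) dx = 40·(8/15) = 64/3.
  So ∫_0^π u² dx = 25*π/2 + 8*π + 64/3 = 64/3 + 41*π/2.
  (u')² squared terms: (-16)²·∫cos(4x)² dx = 256·π/2 = 128*π;  (5)²·∫sin(x)² dx = 25·π/2 = 25*π/2.
  (u')² cross terms: 2·(-16)·(5)·∫cos(4x)·sin(x) dx = -160·(-2/15) = 64/3.
  So ∫_0^π (u')² dx = 128*π + 25*π/2 + 64/3 = 64/3 + 281*π/2.
||u||_{H^1}^2 = (64/3 + 41*π/2) + (64/3 + 281*π/2) = 128/3 + 161*π.


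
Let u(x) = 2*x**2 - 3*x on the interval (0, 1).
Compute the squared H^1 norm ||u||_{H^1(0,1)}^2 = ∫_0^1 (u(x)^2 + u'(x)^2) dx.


||u||_{H^1}^2 = 47/15

The H^1 norm (squared) on an interval (0, L) is
  ||u||_{H^1}^2 = ∫_0^L u(x)^2 dx + ∫_0^L u'(x)^2 dx.
Compute u'(x) = 4*x - 3.
Then u(x)^2 = 4*x**4 - 12*x**3 + 9*x**2 and u'(x)^2 = 16*x**2 - 24*x + 9.
Integrate each monomial from 0 to 1 using ∫_0^1 c·x^n dx = c·1^(n+1)/(n+1):
  ∫_0^1 u(x)^2 dx = ∫_0^1 (4*x^4 - 12*x^3 + 9*x^2) dx. Term by term:
    ∫_0^1 4*x^4 dx = 4/5;  ∫_0^1 -12*x^3 dx = -3;  ∫_0^1 9*x^2 dx = 3.
  Sum: 4/5 − 3 + 3 = 4/5.
  ∫_0^1 u'(x)^2 dx = ∫_0^1 (16*x^2 - 24*x + 9) dx. Term by term:
    ∫_0^1 16*x^2 dx = 16/3;  ∫_0^1 -24*x dx = -12;  ∫_0^1 9 dx = 9.
  Sum: 16/3 − 12 + 9 = 7/3.
Adding: ||u||_{H^1}^2 = 4/5 + 7/3 = 47/15.


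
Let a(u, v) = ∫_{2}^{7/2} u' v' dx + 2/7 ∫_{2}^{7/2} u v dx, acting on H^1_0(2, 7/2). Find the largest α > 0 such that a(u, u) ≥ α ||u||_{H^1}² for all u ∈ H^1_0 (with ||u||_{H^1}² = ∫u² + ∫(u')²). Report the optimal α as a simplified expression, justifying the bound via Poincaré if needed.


α = 2*(9 + 14*π^2)/(7*(9 + 4*π^2))

Coercivity of a(·,·) on H^1_0(2, 7/2) means a(u, u) ≥ α ||u||_{H^1}² for every u ∈ H^1_0.
The interval has length L = 3/2, and Poincaré/coercivity depend only on L. Here a(u, u) = ∫(u')² + (2/7)·∫u².
Here 0 < c = 2/7 < 1. The condition a(u,u) ≥ α||u||_{H^1}² reads (1−α)∫(u')² ≥ (α−c)∫u². Any admissible α is ≤ 1 (rapidly oscillating u have ∫u²/∫(u')² → 0), and α = 1 would force 0 ≥ (1−c)∫u², impossible since c < 1; so 1−α > 0. By the sharp Poincaré inequality on H^1_0 of an interval of length L, ∫(u')² ≥ (π/L)²∫u² with equality for the first sine mode sin(π(x−x₀)/L) (x₀ the left endpoint), so the inequality holds for all u iff (1−α)(π/L)² ≥ α − c, i.e. α ≤ ((π/L)² + c)/((π/L)² + 1) = (1 + c(L/π)²)/(1 + (L/π)²). With (π/L)² = 4*π^2/9 and c = 2/7, the largest admissible constant is α = ((π/L)² + c)/((π/L)² + 1).
Simplifying, α = 2*(9 + 14*π^2)/(7*(9 + 4*π^2)).


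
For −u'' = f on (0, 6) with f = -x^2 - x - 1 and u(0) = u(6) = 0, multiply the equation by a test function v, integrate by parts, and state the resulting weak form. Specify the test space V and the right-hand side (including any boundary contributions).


V = H^1_0(0, 6) (so v(0) = v(6) = 0); weak form: ∫_0^6 u'v' dx = ∫_0^6 (-x^2 - x - 1) v dx for all v ∈ V.

Multiply both sides by a test function v and integrate from 0 to 6:
  ∫_0^6 −u''(x) v(x) dx = ∫_0^6 f(x) v(x) dx.
Integrate the LHS by parts once:
  ∫_0^6 −u'' v dx = −[u'(x) v(x)]_0^6 + ∫_0^6 u'(x) v'(x) dx.
Thus ∫_0^6 u'(x) v'(x) dx = ∫_0^6 f(x) v(x) dx + [u'(x) v(x)]_0^6.
Choose V so that boundary terms are either known or forced to vanish.
u is Dirichlet: u(0) = u(6) = 0. Let V = H^1_0(0, 6); then v(0) = v(6) = 0, and [u' v]_0^6 = 0.
Weak formulation: find u (satisfying any essential BC) such that ∫_0^6 u'(x) v'(x) dx = ∫_0^6 f v dx for all v ∈ V.
Substituting f(x) = -x^2 - x - 1, the right-hand side is ∫_0^6 (-x^2 - x - 1) v dx.


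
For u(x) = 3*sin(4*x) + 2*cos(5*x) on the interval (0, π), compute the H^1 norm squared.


||u||_{H^1(0,π)}^2 = -832/3 + 257*π/2

u'(x) = -10*sin(5*x) + 12*cos(4*x).
Expand u² and (u')² and integrate term by term on (0, π), using: for integers n ≥ 1, ∫_0^π sin²(nx) dx = ∫_0^π cos²(nx) dx = π/2; for n ≠ n', ∫_0^π sin(nx)sin(n'x) dx = ∫_0^π cos(nx)cos(n'x) dx = 0; and by product-to-sum, ∫_0^π sin(nx)cos(n'x) dx = ½∫_0^π [sin((n+n')x) + sin((n−n')x)] dx, which is 0 when n+n' is even and 2n/(n²−n'²) when n+n' is odd (it need not vanish on (0, π)).
  u² squared terms: (2)²·∫cos(5x)² dx = 4·π/2 = 2*π;  (3)²·∫sin(4x)² dx = 9·π/2 = 9*π/2.
  u² cross terms: 2·(2)·(3)·∫cos(5x)·sin(4x) dx = 12·(-8/9) = -32/3.
  So ∫_0^π u² dx = 2*π + 9*π/2 − 32/3 = -32/3 + 13*π/2.
  (u')² squared terms: (-10)²·∫sin(5x)² dx = 100·π/2 = 50*π;  (12)²·∫cos(4x)² dx = 144·π/2 = 72*π.
  (u')² cross terms: 2·(-10)·(12)·∫sin(5x)·cos(4x) dx = -240·(10/9) = -800/3.
  So ∫_0^π (u')² dx = 50*π + 72*π − 800/3 = -800/3 + 122*π.
||u||_{H^1}^2 = (-32/3 + 13*π/2) + (-800/3 + 122*π) = -832/3 + 257*π/2.


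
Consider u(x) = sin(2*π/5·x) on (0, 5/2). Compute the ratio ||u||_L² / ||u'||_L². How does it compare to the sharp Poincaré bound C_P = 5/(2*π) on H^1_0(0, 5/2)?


||u||_L² / ||u'||_L² = 5/(2*π) = C_P.

u(x) = sin(2*π/5·x), so u'(x) = 2*π*cos(2*π*x/5)/5.
Writing u(x) = A·sin(kπx/L) with A = 1 and k = 1, use ∫_0^L sin²(kπx/L) dx = L/2 and ∫_0^L cos²(kπx/L) dx = L/2.
u² = 1·sin²(2*π/5·x) and (u')² = 4*π^2/25·cos²(2*π/5·x), and each of sin², cos² integrates to L/2 = 5/4 over (0, 5/2).
∫_0^5/2 u² dx = 5/4, so ||u||_L² = sqrt(5)/2.
∫_0^5/2 (u')² dx = π^2/5, so ||u'||_L² = sqrt(5)*π/5.
Ratio ||u||_L² / ||u'||_L² = 5/(2*π).
Sharp Poincaré constant on H^1_0(0, 5/2) is C_P = L/π = 5/(2*π), achieved by sin(2*π/5·x).
This is the k = 1 eigenfunction (up to amplitude), so the ratio equals the sharp Poincaré constant exactly.


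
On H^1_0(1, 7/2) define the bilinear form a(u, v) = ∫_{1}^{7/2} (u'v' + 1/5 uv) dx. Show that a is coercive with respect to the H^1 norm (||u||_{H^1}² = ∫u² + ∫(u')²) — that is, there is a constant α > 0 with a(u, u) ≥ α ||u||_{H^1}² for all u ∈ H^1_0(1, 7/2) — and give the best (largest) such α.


α = (5 + 4*π^2)/(25 + 4*π^2)

Coercivity of a(·,·) on H^1_0(1, 7/2) means a(u, u) ≥ α ||u||_{H^1}² for every u ∈ H^1_0.
The interval has length L = 5/2, and Poincaré/coercivity depend only on L. Here a(u, u) = ∫(u')² + (1/5)·∫u².
Here 0 < c = 1/5 < 1. The condition a(u,u) ≥ α||u||_{H^1}² reads (1−α)∫(u')² ≥ (α−c)∫u². Any admissible α is ≤ 1 (rapidly oscillating u have ∫u²/∫(u')² → 0), and α = 1 would force 0 ≥ (1−c)∫u², impossible since c < 1; so 1−α > 0. By the sharp Poincaré inequality on H^1_0 of an interval of length L, ∫(u')² ≥ (π/L)²∫u² with equality for the first sine mode sin(π(x−x₀)/L) (x₀ the left endpoint), so the inequality holds for all u iff (1−α)(π/L)² ≥ α − c, i.e. α ≤ ((π/L)² + c)/((π/L)² + 1) = (1 + c(L/π)²)/(1 + (L/π)²). With (π/L)² = 4*π^2/25 and c = 1/5, the largest admissible constant is α = ((π/L)² + c)/((π/L)² + 1).
Simplifying, α = (5 + 4*π^2)/(25 + 4*π^2).


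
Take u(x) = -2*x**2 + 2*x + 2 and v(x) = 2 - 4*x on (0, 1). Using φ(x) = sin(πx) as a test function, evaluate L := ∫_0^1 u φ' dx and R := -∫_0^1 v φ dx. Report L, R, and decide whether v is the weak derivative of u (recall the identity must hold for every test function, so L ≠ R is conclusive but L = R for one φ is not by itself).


LHS = 0, RHS = 0. Yes, v = u' weakly.

u(x) = -2*x**2 + 2*x + 2, classical derivative u'(x) = 2 - 4*x.
φ(x) = sin(πx), so φ'(x) = π*cos(π*x).
Note φ(0) = φ(1) = 0, so the boundary term u·φ vanishes.
LHS = ∫_0^1 u(x) φ'(x) dx = ∫_0^1 (-2*π*x^2*cos(π*x) + 2*π*x*cos(π*x) + 2*π*cos(π*x)) dx. Term by term:
  ∫_0^1 2*π*cos(π*x) dx = 0;  ∫_0^1 -2*π*x^2*cos(π*x) dx = 4/π;  ∫_0^1 2*π*x*cos(π*x) dx = -4/π.
Sum: 0 + 4/π − 4/π = 0.
So LHS = 0.
∫_0^1 v(x) φ(x) dx = ∫_0^1 (-4*x*sin(π*x) + 2*sin(π*x)) dx. Term by term:
  ∫_0^1 2*sin(π*x) dx = 4/π;  ∫_0^1 -4*x*sin(π*x) dx = -4/π.
Sum: 4/π − 4/π = 0.
So RHS = -∫_0^1 v(x) φ(x) dx = 0.
LHS = RHS, so the identity holds for this test φ.
Moreover u is smooth here and v(x) = u'(x) = 2 - 4*x pointwise, so the identity holds for every test function. Hence v is the weak derivative of u.
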